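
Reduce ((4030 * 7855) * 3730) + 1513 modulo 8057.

7360

4030 * 7855 = 31655650 ≡ 7754 (mod 8057)
7754 * 3730 = 28922420 ≡ 5847 (mod 8057)
5847 + 1513 = 7360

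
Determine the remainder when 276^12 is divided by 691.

174

Compute successive squares:
276^1 ≡ 276 (mod 691)
276^2 ≡ 276^2 = 76176 ≡ 166 (mod 691)
276^4 ≡ 166^2 = 27556 ≡ 607 (mod 691)
276^8 ≡ 607^2 = 368449 ≡ 146 (mod 691)
276^12 = 276^8 · 276^4 ≡ 146 · 607 (mod 691).
146 · 607 = 88622 ≡ 174 (mod 691).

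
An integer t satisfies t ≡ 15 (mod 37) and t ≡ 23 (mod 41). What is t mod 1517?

37⁻¹ mod 41: 37·10 ≡ 1 (mod 41), so 37⁻¹ ≡ 10.
t = 15 + 37·((23 − 15)·10 mod 41) = 15 + 37·39 = 1458.

1458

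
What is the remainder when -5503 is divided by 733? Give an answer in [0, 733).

361

-5503 = -8·733 + 361, so -5503 ≡ 361 (mod 733).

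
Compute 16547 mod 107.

69

16547 = 154×107 + 69, so 16547 ≡ 69 (mod 107).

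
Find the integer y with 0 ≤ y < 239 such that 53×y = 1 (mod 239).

239 = 4*53 + 27
53 = 1*27 + 26
27 = 1*26 + 1
26 = 26*1 + 0
gcd(53, 239) = 1, so the inverse exists.
Bézout: 1 = 2*239 − 9*53.
So 53⁻¹ ≡ −9 ≡ 230 (mod 239).

230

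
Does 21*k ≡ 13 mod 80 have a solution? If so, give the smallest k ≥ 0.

73

gcd(21, 80) = 1, so a unique solution mod 80 exists.
21⁻¹ ≡ 61 (mod 80).
k ≡ 61*13 ≡ 73 (mod 80).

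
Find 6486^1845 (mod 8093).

By square-and-multiply:
1845 in binary is 11100110101, i.e. 1845 = 1024 + 512 + 256 + 32 + 16 + 4 + 1.
6486^1 ≡ 6486 (mod 8093)
6486^2 ≡ 6486^2 = 42068196 ≡ 782 (mod 8093)
6486^4 ≡ 782^2 = 611524 ≡ 4549 (mod 8093)
6486^8 ≡ 4549^2 = 20693401 ≡ 7693 (mod 8093)
6486^16 ≡ 7693^2 = 59182249 ≡ 6233 (mod 8093)
6486^32 ≡ 6233^2 = 38850289 ≡ 3889 (mod 8093)
6486^64 ≡ 3889^2 = 15124321 ≡ 6597 (mod 8093)
6486^128 ≡ 6597^2 = 43520409 ≡ 4348 (mod 8093)
6486^256 ≡ 4348^2 = 18905104 ≡ 7949 (mod 8093)
6486^512 ≡ 7949^2 = 63186601 ≡ 4550 (mod 8093)
6486^1024 ≡ 4550^2 = 20702500 ≡ 606 (mod 8093)
6486^1845 = 6486^1024 * 6486^512 * 6486^256 * 6486^32 * 6486^16 * 6486^4 * 6486^1 ≡ 606 * 4550 * 7949 * 3889 * 6233 * 4549 * 6486 (mod 8093).
Accumulate the product:
606 * 4550 = 2757300 ≡ 5680
5680 * 7949 = 45150320 ≡ 7566
7566 * 3889 = 29424174 ≡ 6119
6119 * 6233 = 38139727 ≡ 5511
5511 * 4549 = 25069539 ≡ 5518
5518 * 6486 = 35789748 ≡ 2502

2502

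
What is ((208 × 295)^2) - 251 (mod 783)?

113

208 × 295 = 61360 ≡ 286 (mod 783)
(286)^2 ≡ 364 (mod 783)
364 - 251 = 113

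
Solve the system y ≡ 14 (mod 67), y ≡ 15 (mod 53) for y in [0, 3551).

67⁻¹ mod 53: 67×19 ≡ 1 (mod 53), so 67⁻¹ ≡ 19.
y = 14 + 67×((15 − 14)×19 mod 53) = 14 + 67×19 = 1287.

1287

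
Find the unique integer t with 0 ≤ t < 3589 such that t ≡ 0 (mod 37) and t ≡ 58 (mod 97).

37⁻¹ mod 97: 37·21 ≡ 1 (mod 97), so 37⁻¹ ≡ 21.
t = 0 + 37·((58 − 0)·21 mod 97) = 0 + 37·54 = 1998.
Check: 1998 mod 37 = 0, 1998 mod 97 = 58. ✓

1998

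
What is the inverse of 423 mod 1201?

159

1201 = 2*423 + 355
423 = 1*355 + 68
355 = 5*68 + 15
68 = 4*15 + 8
15 = 1*8 + 7
8 = 1*7 + 1
7 = 7*1 + 0
gcd(423, 1201) = 1, so the inverse exists.
Bézout: 1 = −56*1201 + 159*423.
So 423⁻¹ ≡ 159 (mod 1201).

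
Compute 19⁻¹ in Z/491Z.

336

Apply the Euclidean algorithm and back-substitute:
491 = 25*19 + 16
19 = 1*16 + 3
16 = 5*3 + 1
3 = 3*1 + 0
gcd(19, 491) = 1, so the inverse exists.
Back-substitute for 1:
1 = 1*16 − 5*3
  = −5*19 + 6*16
  = 6*491 − 155*19
So 19⁻¹ ≡ −155 ≡ 336 (mod 491).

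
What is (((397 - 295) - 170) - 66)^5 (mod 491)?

327

397 - 295 = 102
102 - 170 = -68 ≡ 423 (mod 491)
423 - 66 = 357
(357)^5 ≡ 327 (mod 491)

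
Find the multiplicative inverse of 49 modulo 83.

61

By the extended Euclidean algorithm:
83 = 1·49 + 34
49 = 1·34 + 15
34 = 2·15 + 4
15 = 3·4 + 3
4 = 1·3 + 1
3 = 3·1 + 0
gcd(49, 83) = 1, so the inverse exists.
Bézout: 1 = 13·83 − 22·49.
So 49⁻¹ ≡ −22 ≡ 61 (mod 83).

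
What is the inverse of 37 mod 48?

48 = 1·37 + 11
37 = 3·11 + 4
11 = 2·4 + 3
4 = 1·3 + 1
3 = 3·1 + 0
gcd(37, 48) = 1, so the inverse exists.
Back-substitute for 1:
1 = 1·4 − 1·3
  = −1·11 + 3·4
  = 3·37 − 10·11
  = −10·48 + 13·37
So 37⁻¹ ≡ 13 (mod 48).

13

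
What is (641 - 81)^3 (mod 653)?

139

641 - 81 = 560
(560)^3 ≡ 139 (mod 653)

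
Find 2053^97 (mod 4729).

Using repeated squaring:
97 in binary is 1100001, i.e. 97 = 64 + 32 + 1.
2053^1 ≡ 2053 (mod 4729)
2053^2 ≡ 2053^2 = 4214809 ≡ 1270 (mod 4729)
2053^4 ≡ 1270^2 = 1612900 ≡ 311 (mod 4729)
2053^8 ≡ 311^2 = 96721 ≡ 2141 (mod 4729)
2053^16 ≡ 2141^2 = 4583881 ≡ 1480 (mod 4729)
2053^32 ≡ 1480^2 = 2190400 ≡ 873 (mod 4729)
2053^64 ≡ 873^2 = 762129 ≡ 760 (mod 4729)
2053^97 = 2053^64 × 2053^32 × 2053^1 ≡ 760 × 873 × 2053 (mod 4729).
Accumulate the product:
760 × 873 = 663480 ≡ 1420
1420 × 2053 = 2915260 ≡ 2196

2196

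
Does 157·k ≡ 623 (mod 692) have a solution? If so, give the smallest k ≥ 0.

599

gcd(157, 692) = 1, so a unique solution mod 692 exists.
157⁻¹ ≡ 573 (mod 692).
k ≡ 573·623 ≡ 599 (mod 692).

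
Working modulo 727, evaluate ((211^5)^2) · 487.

(211)^5 ≡ 87 (mod 727)
(87)^2 ≡ 299 (mod 727)
299 · 487 = 145613 ≡ 213 (mod 727)

213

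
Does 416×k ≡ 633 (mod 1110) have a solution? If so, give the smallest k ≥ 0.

no solution

gcd(416, 1110) = 2, and 2 does not divide 633.
So the congruence has no solution.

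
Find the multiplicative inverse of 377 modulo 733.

35

733 = 1×377 + 356
377 = 1×356 + 21
356 = 16×21 + 20
21 = 1×20 + 1
20 = 20×1 + 0
gcd(377, 733) = 1, so the inverse exists.
Back-substitute for 1:
1 = 1×21 − 1×20
  = −1×356 + 17×21
  = 17×377 − 18×356
  = −18×733 + 35×377
So 377⁻¹ ≡ 35 (mod 733).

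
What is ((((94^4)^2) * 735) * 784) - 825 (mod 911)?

166

(94)^4 ≡ 374 (mod 911)
(374)^2 ≡ 493 (mod 911)
493 * 735 = 362355 ≡ 688 (mod 911)
688 * 784 = 539392 ≡ 80 (mod 911)
80 - 825 = -745 ≡ 166 (mod 911)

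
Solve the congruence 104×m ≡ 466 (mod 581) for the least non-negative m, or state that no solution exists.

gcd(104, 581) = 1, so a unique solution mod 581 exists.
104⁻¹ ≡ 419 (mod 581).
m ≡ 419×466 ≡ 38 (mod 581).

38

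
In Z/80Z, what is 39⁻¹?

Run the extended Euclidean algorithm:
80 = 2*39 + 2
39 = 19*2 + 1
2 = 2*1 + 0
gcd(39, 80) = 1, so the inverse exists.
Back-substitute for 1:
1 = 1*39 − 19*2
  = −19*80 + 39*39
So 39⁻¹ ≡ 39 (mod 80).

39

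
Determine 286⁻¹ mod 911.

911 = 3×286 + 53
286 = 5×53 + 21
53 = 2×21 + 11
21 = 1×11 + 10
11 = 1×10 + 1
10 = 10×1 + 0
gcd(286, 911) = 1, so the inverse exists.
Back-substitute for 1:
1 = 1×11 − 1×10
  = −1×21 + 2×11
  = 2×53 − 5×21
  = −5×286 + 27×53
  = 27×911 − 86×286
So 286⁻¹ ≡ −86 ≡ 825 (mod 911).

825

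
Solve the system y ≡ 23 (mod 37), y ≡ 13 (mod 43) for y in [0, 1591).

37⁻¹ mod 43: 37*7 ≡ 1 (mod 43), so 37⁻¹ ≡ 7.
y = 23 + 37*((13 − 23)*7 mod 43) = 23 + 37*16 = 615.

615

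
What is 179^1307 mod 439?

96

1307 in binary is 10100011011, i.e. 1307 = 1024 + 256 + 16 + 8 + 2 + 1.
179^1 ≡ 179 (mod 439)
179^2 ≡ 179^2 = 32041 ≡ 433 (mod 439)
179^4 ≡ 433^2 = 187489 ≡ 36 (mod 439)
179^8 ≡ 36^2 = 1296 ≡ 418 (mod 439)
179^16 ≡ 418^2 = 174724 ≡ 2 (mod 439)
179^32 ≡ 2^2 = 4 (mod 439)
179^64 ≡ 4^2 = 16 (mod 439)
179^128 ≡ 16^2 = 256 (mod 439)
179^256 ≡ 256^2 = 65536 ≡ 125 (mod 439)
179^512 ≡ 125^2 = 15625 ≡ 260 (mod 439)
179^1024 ≡ 260^2 = 67600 ≡ 433 (mod 439)
179^1307 = 179^1024 · 179^256 · 179^16 · 179^8 · 179^2 · 179^1 ≡ 433 · 125 · 2 · 418 · 433 · 179 (mod 439).
Accumulate the product:
433 · 125 = 54125 ≡ 128
128 · 2 = 256
256 · 418 = 107008 ≡ 331
331 · 433 = 143323 ≡ 209
209 · 179 = 37411 ≡ 96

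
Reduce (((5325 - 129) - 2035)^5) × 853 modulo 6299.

4283

5325 - 129 = 5196
5196 - 2035 = 3161
(3161)^5 ≡ 1733 (mod 6299)
1733 × 853 = 1478249 ≡ 4283 (mod 6299)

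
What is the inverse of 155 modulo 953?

953 = 6·155 + 23
155 = 6·23 + 17
23 = 1·17 + 6
17 = 2·6 + 5
6 = 1·5 + 1
5 = 5·1 + 0
gcd(155, 953) = 1, so the inverse exists.
Back-substitute for 1:
1 = 1·6 − 1·5
  = −1·17 + 3·6
  = 3·23 − 4·17
  = −4·155 + 27·23
  = 27·953 − 166·155
So 155⁻¹ ≡ −166 ≡ 787 (mod 953).

787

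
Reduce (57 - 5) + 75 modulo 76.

51

57 - 5 = 52
52 + 75 = 127 ≡ 51 (mod 76)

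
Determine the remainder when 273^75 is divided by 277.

218

Compute successive squares:
75 in binary is 1001011, i.e. 75 = 64 + 8 + 2 + 1.
273^1 ≡ 273 (mod 277)
273^2 ≡ 273^2 = 74529 ≡ 16 (mod 277)
273^4 ≡ 16^2 = 256 (mod 277)
273^8 ≡ 256^2 = 65536 ≡ 164 (mod 277)
273^16 ≡ 164^2 = 26896 ≡ 27 (mod 277)
273^32 ≡ 27^2 = 729 ≡ 175 (mod 277)
273^64 ≡ 175^2 = 30625 ≡ 155 (mod 277)
273^75 = 273^64 · 273^8 · 273^2 · 273^1 ≡ 155 · 164 · 16 · 273 (mod 277).
Accumulate the product:
155 · 164 = 25420 ≡ 213
213 · 16 = 3408 ≡ 84
84 · 273 = 22932 ≡ 218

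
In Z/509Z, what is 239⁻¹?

Apply the Euclidean algorithm and back-substitute:
509 = 2*239 + 31
239 = 7*31 + 22
31 = 1*22 + 9
22 = 2*9 + 4
9 = 2*4 + 1
4 = 4*1 + 0
gcd(239, 509) = 1, so the inverse exists.
Bézout: 1 = 54*509 − 115*239.
So 239⁻¹ ≡ −115 ≡ 394 (mod 509).

394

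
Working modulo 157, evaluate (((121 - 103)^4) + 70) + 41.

54

121 - 103 = 18
(18)^4 ≡ 100 (mod 157)
100 + 70 = 170 ≡ 13 (mod 157)
13 + 41 = 54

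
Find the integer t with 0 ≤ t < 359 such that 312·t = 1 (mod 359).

359 = 1*312 + 47
312 = 6*47 + 30
47 = 1*30 + 17
30 = 1*17 + 13
17 = 1*13 + 4
13 = 3*4 + 1
4 = 4*1 + 0
gcd(312, 359) = 1, so the inverse exists.
Back-substitute for 1:
1 = 1*13 − 3*4
  = −3*17 + 4*13
  = 4*30 − 7*17
  = −7*47 + 11*30
  = 11*312 − 73*47
  = −73*359 + 84*312
So 312⁻¹ ≡ 84 (mod 359).

84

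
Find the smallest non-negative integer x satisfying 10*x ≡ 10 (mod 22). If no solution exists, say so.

1

gcd(10, 22) = 2, and 2 | 10, so solutions exist.
Divide through by 2: 5*x ≡ 5 (mod 11).
5⁻¹ ≡ 9 (mod 11).
x ≡ 9*5 ≡ 1 (mod 11).
The smallest non-negative solution is x = 1.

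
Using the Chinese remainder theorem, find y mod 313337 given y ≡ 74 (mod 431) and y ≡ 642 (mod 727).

194024

431⁻¹ mod 727: 431*587 ≡ 1 (mod 727), so 431⁻¹ ≡ 587.
y = 74 + 431*((642 − 74)*587 mod 727) = 74 + 431*450 = 194024.
Check: 194024 mod 431 = 74, 194024 mod 727 = 642. ✓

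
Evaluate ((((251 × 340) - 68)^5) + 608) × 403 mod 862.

251 × 340 = 85340 ≡ 2 (mod 862)
2 - 68 = -66 ≡ 796 (mod 862)
(796)^5 ≡ 850 (mod 862)
850 + 608 = 1458 ≡ 596 (mod 862)
596 × 403 = 240188 ≡ 552 (mod 862)

552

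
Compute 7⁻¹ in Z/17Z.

5

Run the extended Euclidean algorithm:
17 = 2*7 + 3
7 = 2*3 + 1
3 = 3*1 + 0
gcd(7, 17) = 1, so the inverse exists.
Bézout: 1 = −2*17 + 5*7.
So 7⁻¹ ≡ 5 (mod 17).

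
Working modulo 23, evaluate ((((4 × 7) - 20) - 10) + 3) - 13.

4 × 7 = 28 ≡ 5 (mod 23)
5 - 20 = -15 ≡ 8 (mod 23)
8 - 10 = -2 ≡ 21 (mod 23)
21 + 3 = 24 ≡ 1 (mod 23)
1 - 13 = -12 ≡ 11 (mod 23)

11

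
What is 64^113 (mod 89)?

39

Compute successive squares:
113 in binary is 1110001, i.e. 113 = 64 + 32 + 16 + 1.
64^1 ≡ 64 (mod 89)
64^2 ≡ 64^2 = 4096 ≡ 2 (mod 89)
64^4 ≡ 2^2 = 4 (mod 89)
64^8 ≡ 4^2 = 16 (mod 89)
64^16 ≡ 16^2 = 256 ≡ 78 (mod 89)
64^32 ≡ 78^2 = 6084 ≡ 32 (mod 89)
64^64 ≡ 32^2 = 1024 ≡ 45 (mod 89)
64^113 = 64^64 · 64^32 · 64^16 · 64^1 ≡ 45 · 32 · 78 · 64 (mod 89).
Accumulate the product:
45 · 32 = 1440 ≡ 16
16 · 78 = 1248 ≡ 2
2 · 64 = 128 ≡ 39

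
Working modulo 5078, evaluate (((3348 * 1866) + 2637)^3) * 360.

640

3348 * 1866 = 6247368 ≡ 1428 (mod 5078)
1428 + 2637 = 4065
(4065)^3 ≡ 3105 (mod 5078)
3105 * 360 = 1117800 ≡ 640 (mod 5078)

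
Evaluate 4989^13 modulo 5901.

By square-and-multiply:
4989^1 ≡ 4989 (mod 5901)
4989^2 ≡ 4989^2 = 24890121 ≡ 5604 (mod 5901)
4989^4 ≡ 5604^2 = 31404816 ≡ 5595 (mod 5901)
4989^8 ≡ 5595^2 = 31304025 ≡ 5121 (mod 5901)
4989^13 = 4989^8 · 4989^4 · 4989^1 ≡ 5121 · 5595 · 4989 (mod 5901).
Accumulate the product:
5121 · 5595 = 28651995 ≡ 2640
2640 · 4989 = 13170960 ≡ 5829

5829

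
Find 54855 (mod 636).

159

54855 = 86·636 + 159, so 54855 ≡ 159 (mod 636).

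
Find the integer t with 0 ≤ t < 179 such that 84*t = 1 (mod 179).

By the extended Euclidean algorithm:
179 = 2×84 + 11
84 = 7×11 + 7
11 = 1×7 + 4
7 = 1×4 + 3
4 = 1×3 + 1
3 = 3×1 + 0
gcd(84, 179) = 1, so the inverse exists.
Back-substitute for 1:
1 = 1×4 − 1×3
  = −1×7 + 2×4
  = 2×11 − 3×7
  = −3×84 + 23×11
  = 23×179 − 49×84
So 84⁻¹ ≡ −49 ≡ 130 (mod 179).

130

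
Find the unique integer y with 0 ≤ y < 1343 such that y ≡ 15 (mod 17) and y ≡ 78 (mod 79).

236

17⁻¹ mod 79: 17×14 ≡ 1 (mod 79), so 17⁻¹ ≡ 14.
y = 15 + 17×((78 − 15)×14 mod 79) = 15 + 17×13 = 236.
Check: 236 mod 17 = 15, 236 mod 79 = 78. ✓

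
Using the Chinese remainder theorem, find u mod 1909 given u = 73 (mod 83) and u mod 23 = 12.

83⁻¹ mod 23: 83·5 ≡ 1 (mod 23), so 83⁻¹ ≡ 5.
u = 73 + 83·((12 − 73)·5 mod 23) = 73 + 83·17 = 1484.

1484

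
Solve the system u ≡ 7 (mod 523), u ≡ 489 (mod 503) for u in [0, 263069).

91532

523⁻¹ mod 503: 523·327 ≡ 1 (mod 503), so 523⁻¹ ≡ 327.
u = 7 + 523·((489 − 7)·327 mod 503) = 7 + 523·175 = 91532.
Check: 91532 mod 523 = 7, 91532 mod 503 = 489. ✓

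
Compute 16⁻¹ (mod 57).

25

Apply the Euclidean algorithm and back-substitute:
57 = 3·16 + 9
16 = 1·9 + 7
9 = 1·7 + 2
7 = 3·2 + 1
2 = 2·1 + 0
gcd(16, 57) = 1, so the inverse exists.
Back-substitute for 1:
1 = 1·7 − 3·2
  = −3·9 + 4·7
  = 4·16 − 7·9
  = −7·57 + 25·16
So 16⁻¹ ≡ 25 (mod 57).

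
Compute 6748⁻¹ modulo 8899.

724

8899 = 1×6748 + 2151
6748 = 3×2151 + 295
2151 = 7×295 + 86
295 = 3×86 + 37
86 = 2×37 + 12
37 = 3×12 + 1
12 = 12×1 + 0
gcd(6748, 8899) = 1, so the inverse exists.
Bézout: 1 = −549×8899 + 724×6748.
So 6748⁻¹ ≡ 724 (mod 8899).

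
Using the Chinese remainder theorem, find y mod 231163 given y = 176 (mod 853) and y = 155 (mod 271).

63298

853⁻¹ mod 271: 853×61 ≡ 1 (mod 271), so 853⁻¹ ≡ 61.
y = 176 + 853×((155 − 176)×61 mod 271) = 176 + 853×74 = 63298.
Check: 63298 mod 853 = 176, 63298 mod 271 = 155. ✓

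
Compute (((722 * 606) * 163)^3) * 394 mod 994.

722 * 606 = 437532 ≡ 172 (mod 994)
172 * 163 = 28036 ≡ 204 (mod 994)
(204)^3 ≡ 904 (mod 994)
904 * 394 = 356176 ≡ 324 (mod 994)

324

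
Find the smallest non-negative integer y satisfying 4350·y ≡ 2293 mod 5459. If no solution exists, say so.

gcd(4350, 5459) = 1, so a unique solution mod 5459 exists.
4350⁻¹ ≡ 1206 (mod 5459).
y ≡ 1206·2293 ≡ 3104 (mod 5459).

3104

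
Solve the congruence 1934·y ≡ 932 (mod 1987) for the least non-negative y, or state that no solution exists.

1632

gcd(1934, 1987) = 1, so a unique solution mod 1987 exists.
1934⁻¹ ≡ 1912 (mod 1987).
y ≡ 1912·932 ≡ 1632 (mod 1987).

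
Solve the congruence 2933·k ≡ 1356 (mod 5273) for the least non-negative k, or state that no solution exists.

gcd(2933, 5273) = 1, so a unique solution mod 5273 exists.
2933⁻¹ ≡ 2472 (mod 5273).
k ≡ 2472·1356 ≡ 3677 (mod 5273).

3677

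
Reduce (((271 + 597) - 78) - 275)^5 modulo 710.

45

271 + 597 = 868 ≡ 158 (mod 710)
158 - 78 = 80
80 - 275 = -195 ≡ 515 (mod 710)
(515)^5 ≡ 45 (mod 710)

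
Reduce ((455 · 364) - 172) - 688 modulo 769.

455 · 364 = 165620 ≡ 285 (mod 769)
285 - 172 = 113
113 - 688 = -575 ≡ 194 (mod 769)

194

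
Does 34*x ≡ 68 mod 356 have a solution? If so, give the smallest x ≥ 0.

2

gcd(34, 356) = 2, and 2 | 68, so solutions exist.
Divide through by 2: 17*x ≡ 34 (mod 178).
17⁻¹ ≡ 21 (mod 178).
x ≡ 21*34 ≡ 2 (mod 178).
The smallest non-negative solution is x = 2.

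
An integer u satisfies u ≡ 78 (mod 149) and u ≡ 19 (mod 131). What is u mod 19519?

149⁻¹ mod 131: 149*51 ≡ 1 (mod 131), so 149⁻¹ ≡ 51.
u = 78 + 149*((19 − 78)*51 mod 131) = 78 + 149*4 = 674.

674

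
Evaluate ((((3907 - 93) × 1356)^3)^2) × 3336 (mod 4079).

1447

3907 - 93 = 3814
3814 × 1356 = 5171784 ≡ 3691 (mod 4079)
(3691)^3 ≡ 208 (mod 4079)
(208)^2 ≡ 2474 (mod 4079)
2474 × 3336 = 8253264 ≡ 1447 (mod 4079)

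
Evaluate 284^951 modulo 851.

545

Compute successive squares:
951 in binary is 1110110111, i.e. 951 = 512 + 256 + 128 + 32 + 16 + 4 + 2 + 1.
284^1 ≡ 284 (mod 851)
284^2 ≡ 284^2 = 80656 ≡ 662 (mod 851)
284^4 ≡ 662^2 = 438244 ≡ 830 (mod 851)
284^8 ≡ 830^2 = 688900 ≡ 441 (mod 851)
284^16 ≡ 441^2 = 194481 ≡ 453 (mod 851)
284^32 ≡ 453^2 = 205209 ≡ 118 (mod 851)
284^64 ≡ 118^2 = 13924 ≡ 308 (mod 851)
284^128 ≡ 308^2 = 94864 ≡ 403 (mod 851)
284^256 ≡ 403^2 = 162409 ≡ 719 (mod 851)
284^512 ≡ 719^2 = 516961 ≡ 404 (mod 851)
284^951 = 284^512 × 284^256 × 284^128 × 284^32 × 284^16 × 284^4 × 284^2 × 284^1 ≡ 404 × 719 × 403 × 118 × 453 × 830 × 662 × 284 (mod 851).
Accumulate the product:
404 × 719 = 290476 ≡ 285
285 × 403 = 114855 ≡ 821
821 × 118 = 96878 ≡ 715
715 × 453 = 323895 ≡ 515
515 × 830 = 427450 ≡ 248
248 × 662 = 164176 ≡ 784
784 × 284 = 222656 ≡ 545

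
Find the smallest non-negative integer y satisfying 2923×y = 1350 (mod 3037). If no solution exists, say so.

148

gcd(2923, 3037) = 1, so a unique solution mod 3037 exists.
2923⁻¹ ≡ 666 (mod 3037).
y ≡ 666×1350 ≡ 148 (mod 3037).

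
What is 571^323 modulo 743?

Compute successive squares:
323 in binary is 101000011, i.e. 323 = 256 + 64 + 2 + 1.
571^1 ≡ 571 (mod 743)
571^2 ≡ 571^2 = 326041 ≡ 607 (mod 743)
571^4 ≡ 607^2 = 368449 ≡ 664 (mod 743)
571^8 ≡ 664^2 = 440896 ≡ 297 (mod 743)
571^16 ≡ 297^2 = 88209 ≡ 535 (mod 743)
571^32 ≡ 535^2 = 286225 ≡ 170 (mod 743)
571^64 ≡ 170^2 = 28900 ≡ 666 (mod 743)
571^128 ≡ 666^2 = 443556 ≡ 728 (mod 743)
571^256 ≡ 728^2 = 529984 ≡ 225 (mod 743)
571^323 = 571^256 × 571^64 × 571^2 × 571^1 ≡ 225 × 666 × 607 × 571 (mod 743).
Accumulate the product:
225 × 666 = 149850 ≡ 507
507 × 607 = 307749 ≡ 147
147 × 571 = 83937 ≡ 721

721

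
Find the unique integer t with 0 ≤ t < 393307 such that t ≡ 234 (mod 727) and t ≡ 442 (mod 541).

119462

727⁻¹ mod 541: 727·32 ≡ 1 (mod 541), so 727⁻¹ ≡ 32.
t = 234 + 727·((442 − 234)·32 mod 541) = 234 + 727·164 = 119462.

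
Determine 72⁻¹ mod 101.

94

101 = 1×72 + 29
72 = 2×29 + 14
29 = 2×14 + 1
14 = 14×1 + 0
gcd(72, 101) = 1, so the inverse exists.
Back-substitute for 1:
1 = 1×29 − 2×14
  = −2×72 + 5×29
  = 5×101 − 7×72
So 72⁻¹ ≡ −7 ≡ 94 (mod 101).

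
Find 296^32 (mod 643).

503

296^1 ≡ 296 (mod 643)
296^2 ≡ 296^2 = 87616 ≡ 168 (mod 643)
296^4 ≡ 168^2 = 28224 ≡ 575 (mod 643)
296^8 ≡ 575^2 = 330625 ≡ 123 (mod 643)
296^16 ≡ 123^2 = 15129 ≡ 340 (mod 643)
296^32 ≡ 340^2 = 115600 ≡ 503 (mod 643)
So 296^32 ≡ 503 (mod 643).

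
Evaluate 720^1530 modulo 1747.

720^1 ≡ 720 (mod 1747)
720^2 ≡ 720^2 = 518400 ≡ 1288 (mod 1747)
720^4 ≡ 1288^2 = 1658944 ≡ 1041 (mod 1747)
720^8 ≡ 1041^2 = 1083681 ≡ 541 (mod 1747)
720^16 ≡ 541^2 = 292681 ≡ 932 (mod 1747)
720^32 ≡ 932^2 = 868624 ≡ 365 (mod 1747)
720^64 ≡ 365^2 = 133225 ≡ 453 (mod 1747)
720^128 ≡ 453^2 = 205209 ≡ 810 (mod 1747)
720^256 ≡ 810^2 = 656100 ≡ 975 (mod 1747)
720^512 ≡ 975^2 = 950625 ≡ 257 (mod 1747)
720^1024 ≡ 257^2 = 66049 ≡ 1410 (mod 1747)
720^1530 = 720^1024 · 720^256 · 720^128 · 720^64 · 720^32 · 720^16 · 720^8 · 720^2 ≡ 1410 · 975 · 810 · 453 · 365 · 932 · 541 · 1288 (mod 1747).
Accumulate the product:
1410 · 975 = 1374750 ≡ 1608
1608 · 810 = 1302480 ≡ 965
965 · 453 = 437145 ≡ 395
395 · 365 = 144175 ≡ 921
921 · 932 = 858372 ≡ 595
595 · 541 = 321895 ≡ 447
447 · 1288 = 575736 ≡ 973

973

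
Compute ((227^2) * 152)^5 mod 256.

(227)^2 ≡ 73 (mod 256)
73 * 152 = 11096 ≡ 88 (mod 256)
(88)^5 ≡ 0 (mod 256)

0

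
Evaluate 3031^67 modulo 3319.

2280

Using repeated squaring:
67 in binary is 1000011, i.e. 67 = 64 + 2 + 1.
3031^1 ≡ 3031 (mod 3319)
3031^2 ≡ 3031^2 = 9186961 ≡ 3288 (mod 3319)
3031^4 ≡ 3288^2 = 10810944 ≡ 961 (mod 3319)
3031^8 ≡ 961^2 = 923521 ≡ 839 (mod 3319)
3031^16 ≡ 839^2 = 703921 ≡ 293 (mod 3319)
3031^32 ≡ 293^2 = 85849 ≡ 2874 (mod 3319)
3031^64 ≡ 2874^2 = 8259876 ≡ 2204 (mod 3319)
3031^67 = 3031^64 * 3031^2 * 3031^1 ≡ 2204 * 3288 * 3031 (mod 3319).
Accumulate the product:
2204 * 3288 = 7246752 ≡ 1375
1375 * 3031 = 4167625 ≡ 2280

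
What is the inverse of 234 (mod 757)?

55

Run the extended Euclidean algorithm:
757 = 3×234 + 55
234 = 4×55 + 14
55 = 3×14 + 13
14 = 1×13 + 1
13 = 13×1 + 0
gcd(234, 757) = 1, so the inverse exists.
Back-substitute for 1:
1 = 1×14 − 1×13
  = −1×55 + 4×14
  = 4×234 − 17×55
  = −17×757 + 55×234
So 234⁻¹ ≡ 55 (mod 757).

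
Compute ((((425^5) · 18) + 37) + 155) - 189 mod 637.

(425)^5 ≡ 367 (mod 637)
367 · 18 = 6606 ≡ 236 (mod 637)
236 + 37 = 273
273 + 155 = 428
428 - 189 = 239

239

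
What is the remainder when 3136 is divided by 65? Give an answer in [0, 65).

3136 = 48×65 + 16, so 3136 ≡ 16 (mod 65).

16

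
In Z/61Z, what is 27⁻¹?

52

61 = 2·27 + 7
27 = 3·7 + 6
7 = 1·6 + 1
6 = 6·1 + 0
gcd(27, 61) = 1, so the inverse exists.
Bézout: 1 = 4·61 − 9·27.
So 27⁻¹ ≡ −9 ≡ 52 (mod 61).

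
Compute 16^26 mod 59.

26

Compute successive squares:
26 in binary is 11010, i.e. 26 = 16 + 8 + 2.
16^1 ≡ 16 (mod 59)
16^2 ≡ 16^2 = 256 ≡ 20 (mod 59)
16^4 ≡ 20^2 = 400 ≡ 46 (mod 59)
16^8 ≡ 46^2 = 2116 ≡ 51 (mod 59)
16^16 ≡ 51^2 = 2601 ≡ 5 (mod 59)
16^26 = 16^16 * 16^8 * 16^2 ≡ 5 * 51 * 20 (mod 59).
Accumulate the product:
5 * 51 = 255 ≡ 19
19 * 20 = 380 ≡ 26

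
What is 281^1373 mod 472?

105

Using repeated squaring:
281^1 ≡ 281 (mod 472)
281^2 ≡ 281^2 = 78961 ≡ 137 (mod 472)
281^4 ≡ 137^2 = 18769 ≡ 361 (mod 472)
281^8 ≡ 361^2 = 130321 ≡ 49 (mod 472)
281^16 ≡ 49^2 = 2401 ≡ 41 (mod 472)
281^32 ≡ 41^2 = 1681 ≡ 265 (mod 472)
281^64 ≡ 265^2 = 70225 ≡ 369 (mod 472)
281^128 ≡ 369^2 = 136161 ≡ 225 (mod 472)
281^256 ≡ 225^2 = 50625 ≡ 121 (mod 472)
281^512 ≡ 121^2 = 14641 ≡ 9 (mod 472)
281^1024 ≡ 9^2 = 81 (mod 472)
281^1373 = 281^1024 · 281^256 · 281^64 · 281^16 · 281^8 · 281^4 · 281^1 ≡ 81 · 121 · 369 · 41 · 49 · 361 · 281 (mod 472).
Accumulate the product:
81 · 121 = 9801 ≡ 361
361 · 369 = 133209 ≡ 105
105 · 41 = 4305 ≡ 57
57 · 49 = 2793 ≡ 433
433 · 361 = 156313 ≡ 81
81 · 281 = 22761 ≡ 105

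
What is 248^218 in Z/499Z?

125

By square-and-multiply:
218 in binary is 11011010, i.e. 218 = 128 + 64 + 16 + 8 + 2.
248^1 ≡ 248 (mod 499)
248^2 ≡ 248^2 = 61504 ≡ 127 (mod 499)
248^4 ≡ 127^2 = 16129 ≡ 161 (mod 499)
248^8 ≡ 161^2 = 25921 ≡ 472 (mod 499)
248^16 ≡ 472^2 = 222784 ≡ 230 (mod 499)
248^32 ≡ 230^2 = 52900 ≡ 6 (mod 499)
248^64 ≡ 6^2 = 36 (mod 499)
248^128 ≡ 36^2 = 1296 ≡ 298 (mod 499)
248^218 = 248^128 · 248^64 · 248^16 · 248^8 · 248^2 ≡ 298 · 36 · 230 · 472 · 127 (mod 499).
Accumulate the product:
298 · 36 = 10728 ≡ 249
249 · 230 = 57270 ≡ 384
384 · 472 = 181248 ≡ 111
111 · 127 = 14097 ≡ 125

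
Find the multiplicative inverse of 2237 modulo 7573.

1801

7573 = 3×2237 + 862
2237 = 2×862 + 513
862 = 1×513 + 349
513 = 1×349 + 164
349 = 2×164 + 21
164 = 7×21 + 17
21 = 1×17 + 4
17 = 4×4 + 1
4 = 4×1 + 0
gcd(2237, 7573) = 1, so the inverse exists.
Back-substitute for 1:
1 = 1×17 − 4×4
  = −4×21 + 5×17
  = 5×164 − 39×21
  = −39×349 + 83×164
  = 83×513 − 122×349
  = −122×862 + 205×513
  = 205×2237 − 532×862
  = −532×7573 + 1801×2237
So 2237⁻¹ ≡ 1801 (mod 7573).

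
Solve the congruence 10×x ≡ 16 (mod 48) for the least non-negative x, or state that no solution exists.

16

gcd(10, 48) = 2, and 2 | 16, so solutions exist.
Divide through by 2: 5×x mod 24 = 8.
5⁻¹ ≡ 5 (mod 24).
x ≡ 5×8 ≡ 16 (mod 24).
The smallest non-negative solution is x = 16.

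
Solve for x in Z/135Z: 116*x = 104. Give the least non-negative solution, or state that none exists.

94

gcd(116, 135) = 1, so a unique solution mod 135 exists.
116⁻¹ ≡ 71 (mod 135).
x ≡ 71*104 ≡ 94 (mod 135).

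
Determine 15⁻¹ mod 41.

41 = 2*15 + 11
15 = 1*11 + 4
11 = 2*4 + 3
4 = 1*3 + 1
3 = 3*1 + 0
gcd(15, 41) = 1, so the inverse exists.
Bézout: 1 = −4*41 + 11*15.
So 15⁻¹ ≡ 11 (mod 41).

11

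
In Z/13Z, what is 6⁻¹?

11

Run the extended Euclidean algorithm:
13 = 2*6 + 1
6 = 6*1 + 0
gcd(6, 13) = 1, so the inverse exists.
Bézout: 1 = 1*13 − 2*6.
So 6⁻¹ ≡ −2 ≡ 11 (mod 13).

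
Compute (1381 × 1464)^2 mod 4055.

1381 × 1464 = 2021784 ≡ 2394 (mod 4055)
(2394)^2 ≡ 1521 (mod 4055)

1521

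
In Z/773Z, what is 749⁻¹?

Apply the Euclidean algorithm and back-substitute:
773 = 1*749 + 24
749 = 31*24 + 5
24 = 4*5 + 4
5 = 1*4 + 1
4 = 4*1 + 0
gcd(749, 773) = 1, so the inverse exists.
Back-substitute for 1:
1 = 1*5 − 1*4
  = −1*24 + 5*5
  = 5*749 − 156*24
  = −156*773 + 161*749
So 749⁻¹ ≡ 161 (mod 773).

161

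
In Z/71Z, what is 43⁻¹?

71 = 1*43 + 28
43 = 1*28 + 15
28 = 1*15 + 13
15 = 1*13 + 2
13 = 6*2 + 1
2 = 2*1 + 0
gcd(43, 71) = 1, so the inverse exists.
Bézout: 1 = 20*71 − 33*43.
So 43⁻¹ ≡ −33 ≡ 38 (mod 71).

38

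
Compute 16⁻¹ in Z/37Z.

7

Apply the Euclidean algorithm and back-substitute:
37 = 2×16 + 5
16 = 3×5 + 1
5 = 5×1 + 0
gcd(16, 37) = 1, so the inverse exists.
Back-substitute for 1:
1 = 1×16 − 3×5
  = −3×37 + 7×16
So 16⁻¹ ≡ 7 (mod 37).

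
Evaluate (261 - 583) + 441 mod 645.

261 - 583 = -322 ≡ 323 (mod 645)
323 + 441 = 764 ≡ 119 (mod 645)

119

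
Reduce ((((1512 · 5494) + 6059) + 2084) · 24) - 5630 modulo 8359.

1667

1512 · 5494 = 8306928 ≡ 6441 (mod 8359)
6441 + 6059 = 12500 ≡ 4141 (mod 8359)
4141 + 2084 = 6225
6225 · 24 = 149400 ≡ 7297 (mod 8359)
7297 - 5630 = 1667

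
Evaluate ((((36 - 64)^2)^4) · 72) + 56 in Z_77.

14

36 - 64 = -28 ≡ 49 (mod 77)
(49)^2 ≡ 14 (mod 77)
(14)^4 ≡ 70 (mod 77)
70 · 72 = 5040 ≡ 35 (mod 77)
35 + 56 = 91 ≡ 14 (mod 77)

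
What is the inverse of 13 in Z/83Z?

By the extended Euclidean algorithm:
83 = 6×13 + 5
13 = 2×5 + 3
5 = 1×3 + 2
3 = 1×2 + 1
2 = 2×1 + 0
gcd(13, 83) = 1, so the inverse exists.
Bézout: 1 = −5×83 + 32×13.
So 13⁻¹ ≡ 32 (mod 83).

32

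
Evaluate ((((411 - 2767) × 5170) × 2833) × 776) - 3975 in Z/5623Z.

3090

411 - 2767 = -2356 ≡ 3267 (mod 5623)
3267 × 5170 = 16890390 ≡ 4521 (mod 5623)
4521 × 2833 = 12807993 ≡ 4422 (mod 5623)
4422 × 776 = 3431472 ≡ 1442 (mod 5623)
1442 - 3975 = -2533 ≡ 3090 (mod 5623)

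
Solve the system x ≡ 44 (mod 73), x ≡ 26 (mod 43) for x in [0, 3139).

73⁻¹ mod 43: 73*33 ≡ 1 (mod 43), so 73⁻¹ ≡ 33.
x = 44 + 73*((26 − 44)*33 mod 43) = 44 + 73*8 = 628.

628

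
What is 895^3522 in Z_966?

211

895^1 ≡ 895 (mod 966)
895^2 ≡ 895^2 = 801025 ≡ 211 (mod 966)
895^4 ≡ 211^2 = 44521 ≡ 85 (mod 966)
895^8 ≡ 85^2 = 7225 ≡ 463 (mod 966)
895^16 ≡ 463^2 = 214369 ≡ 883 (mod 966)
895^32 ≡ 883^2 = 779689 ≡ 127 (mod 966)
895^64 ≡ 127^2 = 16129 ≡ 673 (mod 966)
895^128 ≡ 673^2 = 452929 ≡ 841 (mod 966)
895^256 ≡ 841^2 = 707281 ≡ 169 (mod 966)
895^512 ≡ 169^2 = 28561 ≡ 547 (mod 966)
895^1024 ≡ 547^2 = 299209 ≡ 715 (mod 966)
895^2048 ≡ 715^2 = 511225 ≡ 211 (mod 966)
895^3522 = 895^2048 * 895^1024 * 895^256 * 895^128 * 895^64 * 895^2 ≡ 211 * 715 * 169 * 841 * 673 * 211 (mod 966).
Accumulate the product:
211 * 715 = 150865 ≡ 169
169 * 169 = 28561 ≡ 547
547 * 841 = 460027 ≡ 211
211 * 673 = 142003 ≡ 1
1 * 211 = 211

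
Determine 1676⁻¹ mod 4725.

4226

By the extended Euclidean algorithm:
4725 = 2·1676 + 1373
1676 = 1·1373 + 303
1373 = 4·303 + 161
303 = 1·161 + 142
161 = 1·142 + 19
142 = 7·19 + 9
19 = 2·9 + 1
9 = 9·1 + 0
gcd(1676, 4725) = 1, so the inverse exists.
Back-substitute for 1:
1 = 1·19 − 2·9
  = −2·142 + 15·19
  = 15·161 − 17·142
  = −17·303 + 32·161
  = 32·1373 − 145·303
  = −145·1676 + 177·1373
  = 177·4725 − 499·1676
So 1676⁻¹ ≡ −499 ≡ 4226 (mod 4725).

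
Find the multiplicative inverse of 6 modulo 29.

5

29 = 4*6 + 5
6 = 1*5 + 1
5 = 5*1 + 0
gcd(6, 29) = 1, so the inverse exists.
Bézout: 1 = −1*29 + 5*6.
So 6⁻¹ ≡ 5 (mod 29).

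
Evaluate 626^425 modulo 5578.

425 in binary is 110101001, i.e. 425 = 256 + 128 + 32 + 8 + 1.
626^1 ≡ 626 (mod 5578)
626^2 ≡ 626^2 = 391876 ≡ 1416 (mod 5578)
626^4 ≡ 1416^2 = 2005056 ≡ 2554 (mod 5578)
626^8 ≡ 2554^2 = 6522916 ≡ 2234 (mod 5578)
626^16 ≡ 2234^2 = 4990756 ≡ 4024 (mod 5578)
626^32 ≡ 4024^2 = 16192576 ≡ 5220 (mod 5578)
626^64 ≡ 5220^2 = 27248400 ≡ 5448 (mod 5578)
626^128 ≡ 5448^2 = 29680704 ≡ 166 (mod 5578)
626^256 ≡ 166^2 = 27556 ≡ 5244 (mod 5578)
626^425 = 626^256 · 626^128 · 626^32 · 626^8 · 626^1 ≡ 5244 · 166 · 5220 · 2234 · 626 (mod 5578).
Accumulate the product:
5244 · 166 = 870504 ≡ 336
336 · 5220 = 1753920 ≡ 2428
2428 · 2234 = 5424152 ≡ 2336
2336 · 626 = 1462336 ≡ 900

900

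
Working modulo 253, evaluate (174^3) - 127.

184

(174)^3 ≡ 58 (mod 253)
58 - 127 = -69 ≡ 184 (mod 253)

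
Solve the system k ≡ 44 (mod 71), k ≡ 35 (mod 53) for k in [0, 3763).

1890

71⁻¹ mod 53: 71·3 ≡ 1 (mod 53), so 71⁻¹ ≡ 3.
k = 44 + 71·((35 − 44)·3 mod 53) = 44 + 71·26 = 1890.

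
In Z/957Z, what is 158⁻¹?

212

By the extended Euclidean algorithm:
957 = 6·158 + 9
158 = 17·9 + 5
9 = 1·5 + 4
5 = 1·4 + 1
4 = 4·1 + 0
gcd(158, 957) = 1, so the inverse exists.
Bézout: 1 = −35·957 + 212·158.
So 158⁻¹ ≡ 212 (mod 957).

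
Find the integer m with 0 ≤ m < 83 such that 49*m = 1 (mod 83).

61

By the extended Euclidean algorithm:
83 = 1·49 + 34
49 = 1·34 + 15
34 = 2·15 + 4
15 = 3·4 + 3
4 = 1·3 + 1
3 = 3·1 + 0
gcd(49, 83) = 1, so the inverse exists.
Back-substitute for 1:
1 = 1·4 − 1·3
  = −1·15 + 4·4
  = 4·34 − 9·15
  = −9·49 + 13·34
  = 13·83 − 22·49
So 49⁻¹ ≡ −22 ≡ 61 (mod 83).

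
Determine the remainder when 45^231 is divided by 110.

45^1 ≡ 45 (mod 110)
45^2 ≡ 45^2 = 2025 ≡ 45 (mod 110)
45^4 ≡ 45^2 = 2025 ≡ 45 (mod 110)
45^8 ≡ 45^2 = 2025 ≡ 45 (mod 110)
45^16 ≡ 45^2 = 2025 ≡ 45 (mod 110)
45^32 ≡ 45^2 = 2025 ≡ 45 (mod 110)
45^64 ≡ 45^2 = 2025 ≡ 45 (mod 110)
45^128 ≡ 45^2 = 2025 ≡ 45 (mod 110)
45^231 = 45^128 × 45^64 × 45^32 × 45^4 × 45^2 × 45^1 ≡ 45 × 45 × 45 × 45 × 45 × 45 (mod 110).
Accumulate the product:
45 × 45 = 2025 ≡ 45
45 × 45 = 2025 ≡ 45
45 × 45 = 2025 ≡ 45
45 × 45 = 2025 ≡ 45
45 × 45 = 2025 ≡ 45

45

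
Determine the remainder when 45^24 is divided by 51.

33

Compute successive squares:
24 in binary is 11000, i.e. 24 = 16 + 8.
45^1 ≡ 45 (mod 51)
45^2 ≡ 45^2 = 2025 ≡ 36 (mod 51)
45^4 ≡ 36^2 = 1296 ≡ 21 (mod 51)
45^8 ≡ 21^2 = 441 ≡ 33 (mod 51)
45^16 ≡ 33^2 = 1089 ≡ 18 (mod 51)
45^24 = 45^16 · 45^8 ≡ 18 · 33 (mod 51).
18 · 33 = 594 ≡ 33 (mod 51).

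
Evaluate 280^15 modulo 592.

64

By square-and-multiply:
15 in binary is 1111, i.e. 15 = 8 + 4 + 2 + 1.
280^1 ≡ 280 (mod 592)
280^2 ≡ 280^2 = 78400 ≡ 256 (mod 592)
280^4 ≡ 256^2 = 65536 ≡ 416 (mod 592)
280^8 ≡ 416^2 = 173056 ≡ 192 (mod 592)
280^15 = 280^8 · 280^4 · 280^2 · 280^1 ≡ 192 · 416 · 256 · 280 (mod 592).
Accumulate the product:
192 · 416 = 79872 ≡ 544
544 · 256 = 139264 ≡ 144
144 · 280 = 40320 ≡ 64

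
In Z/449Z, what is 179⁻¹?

449 = 2×179 + 91
179 = 1×91 + 88
91 = 1×88 + 3
88 = 29×3 + 1
3 = 3×1 + 0
gcd(179, 449) = 1, so the inverse exists.
Bézout: 1 = −59×449 + 148×179.
So 179⁻¹ ≡ 148 (mod 449).

148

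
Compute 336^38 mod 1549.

349

By square-and-multiply:
38 in binary is 100110, i.e. 38 = 32 + 4 + 2.
336^1 ≡ 336 (mod 1549)
336^2 ≡ 336^2 = 112896 ≡ 1368 (mod 1549)
336^4 ≡ 1368^2 = 1871424 ≡ 232 (mod 1549)
336^8 ≡ 232^2 = 53824 ≡ 1158 (mod 1549)
336^16 ≡ 1158^2 = 1340964 ≡ 1079 (mod 1549)
336^32 ≡ 1079^2 = 1164241 ≡ 942 (mod 1549)
336^38 = 336^32 × 336^4 × 336^2 ≡ 942 × 232 × 1368 (mod 1549).
Accumulate the product:
942 × 232 = 218544 ≡ 135
135 × 1368 = 184680 ≡ 349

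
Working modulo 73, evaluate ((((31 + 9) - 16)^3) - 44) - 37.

19

31 + 9 = 40
40 - 16 = 24
(24)^3 ≡ 27 (mod 73)
27 - 44 = -17 ≡ 56 (mod 73)
56 - 37 = 19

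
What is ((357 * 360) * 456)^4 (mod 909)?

357 * 360 = 128520 ≡ 351 (mod 909)
351 * 456 = 160056 ≡ 72 (mod 909)
(72)^4 ≡ 180 (mod 909)

180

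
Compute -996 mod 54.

30

-996 = -19×54 + 30, so -996 ≡ 30 (mod 54).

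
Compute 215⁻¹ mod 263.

126

Apply the Euclidean algorithm and back-substitute:
263 = 1×215 + 48
215 = 4×48 + 23
48 = 2×23 + 2
23 = 11×2 + 1
2 = 2×1 + 0
gcd(215, 263) = 1, so the inverse exists.
Bézout: 1 = −103×263 + 126×215.
So 215⁻¹ ≡ 126 (mod 263).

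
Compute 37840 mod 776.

592

37840 = 48*776 + 592, so 37840 ≡ 592 (mod 776).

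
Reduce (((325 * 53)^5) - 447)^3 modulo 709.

325 * 53 = 17225 ≡ 209 (mod 709)
(209)^5 ≡ 199 (mod 709)
199 - 447 = -248 ≡ 461 (mod 709)
(461)^3 ≡ 434 (mod 709)

434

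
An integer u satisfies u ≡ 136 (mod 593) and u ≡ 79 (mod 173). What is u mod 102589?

593⁻¹ mod 173: 593·166 ≡ 1 (mod 173), so 593⁻¹ ≡ 166.
u = 136 + 593·((79 − 136)·166 mod 173) = 136 + 593·53 = 31565.

31565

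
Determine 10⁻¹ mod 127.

127 = 12*10 + 7
10 = 1*7 + 3
7 = 2*3 + 1
3 = 3*1 + 0
gcd(10, 127) = 1, so the inverse exists.
Bézout: 1 = 3*127 − 38*10.
So 10⁻¹ ≡ −38 ≡ 89 (mod 127).

89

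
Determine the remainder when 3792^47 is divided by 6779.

3792^1 ≡ 3792 (mod 6779)
3792^2 ≡ 3792^2 = 14379264 ≡ 1005 (mod 6779)
3792^4 ≡ 1005^2 = 1010025 ≡ 6733 (mod 6779)
3792^8 ≡ 6733^2 = 45333289 ≡ 2116 (mod 6779)
3792^16 ≡ 2116^2 = 4477456 ≡ 3316 (mod 6779)
3792^32 ≡ 3316^2 = 10995856 ≡ 318 (mod 6779)
3792^47 = 3792^32 · 3792^8 · 3792^4 · 3792^2 · 3792^1 ≡ 318 · 2116 · 6733 · 1005 · 3792 (mod 6779).
Accumulate the product:
318 · 2116 = 672888 ≡ 1767
1767 · 6733 = 11897211 ≡ 66
66 · 1005 = 66330 ≡ 5319
5319 · 3792 = 20169648 ≡ 2123

2123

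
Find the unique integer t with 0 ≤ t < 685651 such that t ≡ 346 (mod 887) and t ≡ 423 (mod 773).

887⁻¹ mod 773: 887×495 ≡ 1 (mod 773), so 887⁻¹ ≡ 495.
t = 346 + 887×((423 − 346)×495 mod 773) = 346 + 887×238 = 211452.
Check: 211452 mod 887 = 346, 211452 mod 773 = 423. ✓

211452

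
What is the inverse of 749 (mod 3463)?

1928

3463 = 4*749 + 467
749 = 1*467 + 282
467 = 1*282 + 185
282 = 1*185 + 97
185 = 1*97 + 88
97 = 1*88 + 9
88 = 9*9 + 7
9 = 1*7 + 2
7 = 3*2 + 1
2 = 2*1 + 0
gcd(749, 3463) = 1, so the inverse exists.
Back-substitute for 1:
1 = 1*7 − 3*2
  = −3*9 + 4*7
  = 4*88 − 39*9
  = −39*97 + 43*88
  = 43*185 − 82*97
  = −82*282 + 125*185
  = 125*467 − 207*282
  = −207*749 + 332*467
  = 332*3463 − 1535*749
So 749⁻¹ ≡ −1535 ≡ 1928 (mod 3463).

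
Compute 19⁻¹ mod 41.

Run the extended Euclidean algorithm:
41 = 2×19 + 3
19 = 6×3 + 1
3 = 3×1 + 0
gcd(19, 41) = 1, so the inverse exists.
Back-substitute for 1:
1 = 1×19 − 6×3
  = −6×41 + 13×19
So 19⁻¹ ≡ 13 (mod 41).

13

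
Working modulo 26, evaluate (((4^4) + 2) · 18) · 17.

(4)^4 ≡ 22 (mod 26)
22 + 2 = 24
24 · 18 = 432 ≡ 16 (mod 26)
16 · 17 = 272 ≡ 12 (mod 26)

12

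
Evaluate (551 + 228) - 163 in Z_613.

3

551 + 228 = 779 ≡ 166 (mod 613)
166 - 163 = 3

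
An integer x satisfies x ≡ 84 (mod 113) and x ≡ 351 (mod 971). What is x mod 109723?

22684

113⁻¹ mod 971: 113·739 ≡ 1 (mod 971), so 113⁻¹ ≡ 739.
x = 84 + 113·((351 − 84)·739 mod 971) = 84 + 113·200 = 22684.
Check: 22684 mod 113 = 84, 22684 mod 971 = 351. ✓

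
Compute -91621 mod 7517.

-91621 = -13*7517 + 6100, so -91621 ≡ 6100 (mod 7517).

6100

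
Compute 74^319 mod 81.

2

Compute successive squares:
319 in binary is 100111111, i.e. 319 = 256 + 32 + 16 + 8 + 4 + 2 + 1.
74^1 ≡ 74 (mod 81)
74^2 ≡ 74^2 = 5476 ≡ 49 (mod 81)
74^4 ≡ 49^2 = 2401 ≡ 52 (mod 81)
74^8 ≡ 52^2 = 2704 ≡ 31 (mod 81)
74^16 ≡ 31^2 = 961 ≡ 70 (mod 81)
74^32 ≡ 70^2 = 4900 ≡ 40 (mod 81)
74^64 ≡ 40^2 = 1600 ≡ 61 (mod 81)
74^128 ≡ 61^2 = 3721 ≡ 76 (mod 81)
74^256 ≡ 76^2 = 5776 ≡ 25 (mod 81)
74^319 = 74^256 * 74^32 * 74^16 * 74^8 * 74^4 * 74^2 * 74^1 ≡ 25 * 40 * 70 * 31 * 52 * 49 * 74 (mod 81).
Accumulate the product:
25 * 40 = 1000 ≡ 28
28 * 70 = 1960 ≡ 16
16 * 31 = 496 ≡ 10
10 * 52 = 520 ≡ 34
34 * 49 = 1666 ≡ 46
46 * 74 = 3404 ≡ 2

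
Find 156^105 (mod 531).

Using repeated squaring:
105 in binary is 1101001, i.e. 105 = 64 + 32 + 8 + 1.
156^1 ≡ 156 (mod 531)
156^2 ≡ 156^2 = 24336 ≡ 441 (mod 531)
156^4 ≡ 441^2 = 194481 ≡ 135 (mod 531)
156^8 ≡ 135^2 = 18225 ≡ 171 (mod 531)
156^16 ≡ 171^2 = 29241 ≡ 36 (mod 531)
156^32 ≡ 36^2 = 1296 ≡ 234 (mod 531)
156^64 ≡ 234^2 = 54756 ≡ 63 (mod 531)
156^105 = 156^64 * 156^32 * 156^8 * 156^1 ≡ 63 * 234 * 171 * 156 (mod 531).
Accumulate the product:
63 * 234 = 14742 ≡ 405
405 * 171 = 69255 ≡ 225
225 * 156 = 35100 ≡ 54

54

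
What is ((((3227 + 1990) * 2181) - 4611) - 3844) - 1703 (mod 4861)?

3227 + 1990 = 5217 ≡ 356 (mod 4861)
356 * 2181 = 776436 ≡ 3537 (mod 4861)
3537 - 4611 = -1074 ≡ 3787 (mod 4861)
3787 - 3844 = -57 ≡ 4804 (mod 4861)
4804 - 1703 = 3101

3101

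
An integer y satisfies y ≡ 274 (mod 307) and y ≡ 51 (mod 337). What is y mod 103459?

307⁻¹ mod 337: 307*146 ≡ 1 (mod 337), so 307⁻¹ ≡ 146.
y = 274 + 307*((51 − 274)*146 mod 337) = 274 + 307*131 = 40491.
Check: 40491 mod 307 = 274, 40491 mod 337 = 51. ✓

40491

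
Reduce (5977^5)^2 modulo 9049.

499

(5977)^5 ≡ 7794 (mod 9049)
(7794)^2 ≡ 499 (mod 9049)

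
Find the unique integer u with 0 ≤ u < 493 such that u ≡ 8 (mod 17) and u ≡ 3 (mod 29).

467

17⁻¹ mod 29: 17*12 ≡ 1 (mod 29), so 17⁻¹ ≡ 12.
u = 8 + 17*((3 − 8)*12 mod 29) = 8 + 17*27 = 467.
Check: 467 mod 17 = 8, 467 mod 29 = 3. ✓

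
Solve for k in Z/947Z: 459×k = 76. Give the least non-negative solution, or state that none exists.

256

gcd(459, 947) = 1, so a unique solution mod 947 exists.
459⁻¹ ≡ 751 (mod 947).
k ≡ 751×76 ≡ 256 (mod 947).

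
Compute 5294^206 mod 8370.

Using repeated squaring:
206 in binary is 11001110, i.e. 206 = 128 + 64 + 8 + 4 + 2.
5294^1 ≡ 5294 (mod 8370)
5294^2 ≡ 5294^2 = 28026436 ≡ 3676 (mod 8370)
5294^4 ≡ 3676^2 = 13512976 ≡ 3796 (mod 8370)
5294^8 ≡ 3796^2 = 14409616 ≡ 4846 (mod 8370)
5294^16 ≡ 4846^2 = 23483716 ≡ 5866 (mod 8370)
5294^32 ≡ 5866^2 = 34409956 ≡ 886 (mod 8370)
5294^64 ≡ 886^2 = 784996 ≡ 6586 (mod 8370)
5294^128 ≡ 6586^2 = 43375396 ≡ 2056 (mod 8370)
5294^206 = 5294^128 * 5294^64 * 5294^8 * 5294^4 * 5294^2 ≡ 2056 * 6586 * 4846 * 3796 * 3676 (mod 8370).
Accumulate the product:
2056 * 6586 = 13540816 ≡ 6526
6526 * 4846 = 31624996 ≡ 3136
3136 * 3796 = 11904256 ≡ 2116
2116 * 3676 = 7778416 ≡ 2686

2686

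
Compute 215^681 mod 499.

74

Using repeated squaring:
681 in binary is 1010101001, i.e. 681 = 512 + 128 + 32 + 8 + 1.
215^1 ≡ 215 (mod 499)
215^2 ≡ 215^2 = 46225 ≡ 317 (mod 499)
215^4 ≡ 317^2 = 100489 ≡ 190 (mod 499)
215^8 ≡ 190^2 = 36100 ≡ 172 (mod 499)
215^16 ≡ 172^2 = 29584 ≡ 143 (mod 499)
215^32 ≡ 143^2 = 20449 ≡ 489 (mod 499)
215^64 ≡ 489^2 = 239121 ≡ 100 (mod 499)
215^128 ≡ 100^2 = 10000 ≡ 20 (mod 499)
215^256 ≡ 20^2 = 400 (mod 499)
215^512 ≡ 400^2 = 160000 ≡ 320 (mod 499)
215^681 = 215^512 · 215^128 · 215^32 · 215^8 · 215^1 ≡ 320 · 20 · 489 · 172 · 215 (mod 499).
Accumulate the product:
320 · 20 = 6400 ≡ 412
412 · 489 = 201468 ≡ 371
371 · 172 = 63812 ≡ 439
439 · 215 = 94385 ≡ 74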